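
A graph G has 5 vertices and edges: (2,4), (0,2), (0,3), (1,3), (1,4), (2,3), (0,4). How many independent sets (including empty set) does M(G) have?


An independent set in a graphic matroid is an acyclic edge subset.
G has 5 vertices and 7 edges.
Enumerate all 2^7 = 128 subsets, checking for acyclicity.
Total independent sets = 86.

86


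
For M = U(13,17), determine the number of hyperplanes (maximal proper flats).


Hyperplanes of U(13,17) are flats of rank 12.
In a uniform matroid, these are exactly the (12)-element subsets.
Count = C(17,12) = 17! / (12! * 5!) = 6188.

6188


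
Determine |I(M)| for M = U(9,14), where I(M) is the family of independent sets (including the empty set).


Independent sets of U(9,14) are all subsets of size <= 9.
Count = (14 choose 0) + (14 choose 1) + (14 choose 2) + (14 choose 3) + (14 choose 4) + (14 choose 5) + (14 choose 6) + (14 choose 7) + (14 choose 8) + (14 choose 9)
     = 1 + 14 + 91 + 364 + 1001 + 2002 + 3003 + 3432 + 3003 + 2002
     = 14913.

14913


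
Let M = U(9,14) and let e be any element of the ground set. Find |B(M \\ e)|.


Deleting e from U(9,14) gives U(9,13) since n > r.
Bases of U(9,13) = (13 choose 9) = 715.

715


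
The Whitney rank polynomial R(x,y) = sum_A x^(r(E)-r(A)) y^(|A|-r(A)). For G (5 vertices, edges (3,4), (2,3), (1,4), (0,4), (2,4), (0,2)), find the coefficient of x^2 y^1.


R(x,y) = sum over A in 2^E of x^(r(E)-r(A)) * y^(|A|-r(A)).
G has 5 vertices, 6 edges. r(E) = 4.
Enumerate all 2^6 = 64 subsets.
Count subsets with r(E)-r(A)=2 and |A|-r(A)=1: 2.

2


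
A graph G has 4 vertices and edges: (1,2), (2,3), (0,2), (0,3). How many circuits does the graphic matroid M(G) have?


A circuit in a graphic matroid = edge set of a simple cycle.
G has 4 vertices and 4 edges.
Enumerating all minimal edge subsets forming cycles...
Total circuits found: 1.

1


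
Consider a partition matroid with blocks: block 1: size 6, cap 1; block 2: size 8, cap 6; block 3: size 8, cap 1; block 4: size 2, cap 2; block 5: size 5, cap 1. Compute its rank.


Rank of a partition matroid = sum of min(|Si|, ci) for each block.
= min(6,1) + min(8,6) + min(8,1) + min(2,2) + min(5,1)
= 1 + 6 + 1 + 2 + 1
= 11.

11


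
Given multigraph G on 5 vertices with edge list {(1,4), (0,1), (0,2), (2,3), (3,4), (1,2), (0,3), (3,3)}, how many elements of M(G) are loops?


In a graphic matroid, a loop is a self-loop edge (u,u) with rank 0.
Examining all 8 edges for self-loops...
Self-loops found: (3,3)
Number of loops = 1.

1


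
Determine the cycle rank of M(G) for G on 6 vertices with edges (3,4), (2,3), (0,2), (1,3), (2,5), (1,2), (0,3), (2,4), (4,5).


Cycle rank (nullity) = |E| - r(M) = |E| - (|V| - c).
|E| = 9, |V| = 6, c = 1.
Nullity = 9 - (6 - 1) = 9 - 5 = 4.

4


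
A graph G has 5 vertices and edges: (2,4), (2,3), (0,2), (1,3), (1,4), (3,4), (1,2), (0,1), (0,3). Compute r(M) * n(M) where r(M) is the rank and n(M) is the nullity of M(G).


r(M) = |V| - c = 5 - 1 = 4.
nullity = |E| - r(M) = 9 - 4 = 5.
Product = 4 * 5 = 20.

20


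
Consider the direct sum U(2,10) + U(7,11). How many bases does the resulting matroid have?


Bases of a direct sum M1 + M2: |B| = |B(M1)| * |B(M2)|.
|B(U(2,10))| = C(10,2) = 45.
|B(U(7,11))| = C(11,7) = 330.
Total bases = 45 * 330 = 14850.

14850


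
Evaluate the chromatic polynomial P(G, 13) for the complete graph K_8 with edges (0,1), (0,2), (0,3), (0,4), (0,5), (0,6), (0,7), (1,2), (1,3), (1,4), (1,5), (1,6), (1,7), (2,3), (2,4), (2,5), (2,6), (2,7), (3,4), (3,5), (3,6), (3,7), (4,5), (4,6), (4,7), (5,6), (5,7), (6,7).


P(K_8, k) = k(k-1)(k-2)...(k-7).
P(13) = (13) * (12) * (11) * (10) * (9) * (8) * (7) * (6) = 51891840.

51891840


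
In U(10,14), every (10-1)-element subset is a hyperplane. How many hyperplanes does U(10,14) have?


Hyperplanes of U(10,14) are flats of rank 9.
In a uniform matroid, these are exactly the (9)-element subsets.
Count = C(14,9) = 14! / (9! * 5!) = 2002.

2002


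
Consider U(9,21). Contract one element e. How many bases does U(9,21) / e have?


Contracting e from U(9,21) gives U(8,20).
Bases of U(8,20) = (20 choose 8) = 125970.

125970


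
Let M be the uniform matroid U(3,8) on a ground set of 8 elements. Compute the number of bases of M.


Bases of U(3,8) are all 3-element subsets of the 8-element ground set.
Number of bases = C(8,3).
C(8,3) = 8! / (3! * 5!) = 56.

56


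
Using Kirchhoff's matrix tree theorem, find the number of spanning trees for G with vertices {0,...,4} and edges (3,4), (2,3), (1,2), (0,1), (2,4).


By Kirchhoff's matrix tree theorem, the number of spanning trees equals
the determinant of any cofactor of the Laplacian matrix L.
G has 5 vertices and 5 edges.
Computing the (4 x 4) cofactor determinant gives 3.

3


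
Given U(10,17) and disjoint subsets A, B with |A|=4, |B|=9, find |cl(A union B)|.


|A union B| = 4 + 9 = 13 (disjoint).
In U(10,17), cl(S) = S if |S| < 10, else cl(S) = E.
Since 13 >= 10, cl(A union B) = E.
|cl(A union B)| = 17.

17


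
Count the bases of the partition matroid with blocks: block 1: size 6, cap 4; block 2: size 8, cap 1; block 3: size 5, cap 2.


A basis picks exactly ci elements from block i.
Number of bases = product of C(|Si|, ci).
= C(6,4) * C(8,1) * C(5,2)
= 15 * 8 * 10
= 1200.

1200


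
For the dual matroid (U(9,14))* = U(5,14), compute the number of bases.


The dual of U(r,n) is U(n-r, n) = U(5,14).
Bases of U(5,14) are all (5)-element subsets.
|B(M*)| = (14 choose 5) = 2002.

2002


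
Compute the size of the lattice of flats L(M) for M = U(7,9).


Flats of U(7,9): every subset of size < 7 is a flat, plus E itself.
Count = (9 choose 0) + (9 choose 1) + (9 choose 2) + (9 choose 3) + (9 choose 4) + (9 choose 5) + (9 choose 6) + 1
     = 1 + 9 + 36 + 84 + 126 + 126 + 84 + 1
     = 467.

467


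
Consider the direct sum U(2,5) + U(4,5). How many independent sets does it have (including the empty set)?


For a direct sum, |I(M1+M2)| = |I(M1)| * |I(M2)|.
|I(U(2,5))| = sum C(5,k) for k=0..2 = 16.
|I(U(4,5))| = sum C(5,k) for k=0..4 = 31.
Total = 16 * 31 = 496.

496


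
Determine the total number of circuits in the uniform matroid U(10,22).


In U(10,22), circuits are the (11)-element subsets.
Any set of 11 elements is dependent, and removing any one element gives
an independent set of size 10, so it is a minimal dependent set.
Number of circuits = (22 choose 11) = 705432.

705432


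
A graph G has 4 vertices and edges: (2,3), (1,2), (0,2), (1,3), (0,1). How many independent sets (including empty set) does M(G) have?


An independent set in a graphic matroid is an acyclic edge subset.
G has 4 vertices and 5 edges.
Enumerate all 2^5 = 32 subsets, checking for acyclicity.
Total independent sets = 24.

24


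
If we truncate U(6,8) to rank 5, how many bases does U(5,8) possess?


Truncating U(6,8) to rank 5 gives U(5,8).
Bases of U(5,8) are all 5-element subsets of 8 elements.
Number of bases = C(8,5) = 56.

56


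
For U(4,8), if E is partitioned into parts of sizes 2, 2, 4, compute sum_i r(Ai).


r(Ai) = min(|Ai|, 4) for each part.
Sum = min(2,4) + min(2,4) + min(4,4)
    = 2 + 2 + 4
    = 8.

8


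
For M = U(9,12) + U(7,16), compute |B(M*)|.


(M1+M2)* = M1* + M2*.
M1* = U(3,12), bases: C(12,3) = 220.
M2* = U(9,16), bases: C(16,9) = 11440.
|B(M*)| = 220 * 11440 = 2516800.

2516800


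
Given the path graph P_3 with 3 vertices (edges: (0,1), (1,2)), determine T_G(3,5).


A path on 3 vertices is a tree with 2 edges.
T(x,y) = x^(2) for any tree.
T(3,5) = 3^2 = 9.

9


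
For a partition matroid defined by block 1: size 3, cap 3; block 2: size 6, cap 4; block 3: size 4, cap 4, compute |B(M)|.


A basis picks exactly ci elements from block i.
Number of bases = product of C(|Si|, ci).
= C(3,3) * C(6,4) * C(4,4)
= 1 * 15 * 1
= 15.

15


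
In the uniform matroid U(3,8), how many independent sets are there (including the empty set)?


Independent sets of U(3,8) are all subsets of size <= 3.
Count = (8 choose 0) + (8 choose 1) + (8 choose 2) + (8 choose 3)
     = 1 + 8 + 28 + 56
     = 93.

93


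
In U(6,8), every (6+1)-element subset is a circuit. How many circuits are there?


In U(6,8), circuits are the (7)-element subsets.
Any set of 7 elements is dependent, and removing any one element gives
an independent set of size 6, so it is a minimal dependent set.
Number of circuits = C(8,7) = 8! / (7! * 1!) = 8.

8


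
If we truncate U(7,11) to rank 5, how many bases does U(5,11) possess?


Truncating U(7,11) to rank 5 gives U(5,11).
Bases of U(5,11) are all 5-element subsets of 11 elements.
Number of bases = C(11,5) = 462.

462


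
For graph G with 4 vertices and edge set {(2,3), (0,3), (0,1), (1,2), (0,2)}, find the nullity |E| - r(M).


Cycle rank (nullity) = |E| - r(M) = |E| - (|V| - c).
|E| = 5, |V| = 4, c = 1.
Nullity = 5 - (4 - 1) = 5 - 3 = 2.

2


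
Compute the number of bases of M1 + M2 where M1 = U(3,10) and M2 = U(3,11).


Bases of a direct sum M1 + M2: |B| = |B(M1)| * |B(M2)|.
|B(U(3,10))| = C(10,3) = 120.
|B(U(3,11))| = C(11,3) = 165.
Total bases = 120 * 165 = 19800.

19800


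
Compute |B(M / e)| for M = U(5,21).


Contracting e from U(5,21) gives U(4,20).
Bases of U(4,20) = (20 choose 4) = 4845.

4845


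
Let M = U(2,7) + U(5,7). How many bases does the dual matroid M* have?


(M1+M2)* = M1* + M2*.
M1* = U(5,7), bases: C(7,5) = 21.
M2* = U(2,7), bases: C(7,2) = 21.
|B(M*)| = 21 * 21 = 441.

441


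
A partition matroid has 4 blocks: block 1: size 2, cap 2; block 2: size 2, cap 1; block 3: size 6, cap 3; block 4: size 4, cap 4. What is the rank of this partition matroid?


Rank of a partition matroid = sum of min(|Si|, ci) for each block.
= min(2,2) + min(2,1) + min(6,3) + min(4,4)
= 2 + 1 + 3 + 4
= 10.

10


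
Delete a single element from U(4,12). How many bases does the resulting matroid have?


Deleting e from U(4,12) gives U(4,11) since n > r.
Bases of U(4,11) = C(11,4) = (11 * 10 * 9 * 8) / (1 * 2 * 3 * 4) = 330.

330


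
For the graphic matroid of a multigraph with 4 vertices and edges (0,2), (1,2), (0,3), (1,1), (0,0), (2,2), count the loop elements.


In a graphic matroid, a loop is a self-loop edge (u,u) with rank 0.
Examining all 6 edges for self-loops...
Self-loops found: (1,1), (0,0), (2,2)
Number of loops = 3.

3


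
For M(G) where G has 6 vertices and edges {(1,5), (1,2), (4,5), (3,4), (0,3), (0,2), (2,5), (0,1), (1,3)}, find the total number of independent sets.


An independent set in a graphic matroid is an acyclic edge subset.
G has 6 vertices and 9 edges.
Enumerate all 2^9 = 512 subsets, checking for acyclicity.
Total independent sets = 298.

298


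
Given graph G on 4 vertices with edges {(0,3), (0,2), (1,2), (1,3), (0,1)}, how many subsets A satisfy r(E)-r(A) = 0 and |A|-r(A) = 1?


R(x,y) = sum over A in 2^E of x^(r(E)-r(A)) * y^(|A|-r(A)).
G has 4 vertices, 5 edges. r(E) = 3.
Enumerate all 2^5 = 32 subsets.
Count subsets with r(E)-r(A)=0 and |A|-r(A)=1: 5.

5


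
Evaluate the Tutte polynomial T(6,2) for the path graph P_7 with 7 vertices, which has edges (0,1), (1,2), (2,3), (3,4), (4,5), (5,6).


A path on 7 vertices is a tree with 6 edges.
T(x,y) = x^(6) for any tree.
T(6,2) = 6^6 = 46656.

46656


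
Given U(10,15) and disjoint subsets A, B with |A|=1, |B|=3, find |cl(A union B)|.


|A union B| = 1 + 3 = 4 (disjoint).
In U(10,15), cl(S) = S if |S| < 10, else cl(S) = E.
Since 4 < 10, cl(A union B) = A union B.
|cl(A union B)| = 4.

4


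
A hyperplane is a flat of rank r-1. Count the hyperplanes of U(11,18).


Hyperplanes of U(11,18) are flats of rank 10.
In a uniform matroid, these are exactly the (10)-element subsets.
Count = C(18,10) = 43758.

43758


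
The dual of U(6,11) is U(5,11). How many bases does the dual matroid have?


The dual of U(r,n) is U(n-r, n) = U(5,11).
Bases of U(5,11) are all (5)-element subsets.
|B(M*)| = (11 choose 5) = 462.

462


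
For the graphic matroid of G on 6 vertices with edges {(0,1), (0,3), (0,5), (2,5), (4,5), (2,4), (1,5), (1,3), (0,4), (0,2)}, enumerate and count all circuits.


A circuit in a graphic matroid = edge set of a simple cycle.
G has 6 vertices and 10 edges.
Enumerating all minimal edge subsets forming cycles...
Total circuits found: 18.

18


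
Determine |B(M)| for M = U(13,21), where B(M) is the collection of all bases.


Bases of U(13,21) are all 13-element subsets of the 21-element ground set.
Number of bases = C(21,13).
(21 choose 13) = 203490.

203490


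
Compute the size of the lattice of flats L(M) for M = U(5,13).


Flats of U(5,13): every subset of size < 5 is a flat, plus E itself.
Count = C(13,0) + C(13,1) + C(13,2) + C(13,3) + C(13,4) + 1
     = 1 + 13 + 78 + 286 + 715 + 1
     = 1094.

1094


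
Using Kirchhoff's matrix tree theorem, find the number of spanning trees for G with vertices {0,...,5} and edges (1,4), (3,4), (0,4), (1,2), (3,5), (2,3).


By Kirchhoff's matrix tree theorem, the number of spanning trees equals
the determinant of any cofactor of the Laplacian matrix L.
G has 6 vertices and 6 edges.
Computing the (5 x 5) cofactor determinant gives 4.

4


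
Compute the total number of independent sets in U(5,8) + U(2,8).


For a direct sum, |I(M1+M2)| = |I(M1)| * |I(M2)|.
|I(U(5,8))| = sum C(8,k) for k=0..5 = 219.
|I(U(2,8))| = sum C(8,k) for k=0..2 = 37.
Total = 219 * 37 = 8103.

8103


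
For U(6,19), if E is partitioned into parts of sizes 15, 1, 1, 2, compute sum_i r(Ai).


r(Ai) = min(|Ai|, 6) for each part.
Sum = min(15,6) + min(1,6) + min(1,6) + min(2,6)
    = 6 + 1 + 1 + 2
    = 10.

10


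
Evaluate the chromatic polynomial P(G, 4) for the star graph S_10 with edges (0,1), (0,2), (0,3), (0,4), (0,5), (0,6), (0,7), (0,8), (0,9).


P(tree, k) = k * (k-1)^(9) for any tree on 10 vertices.
P(4) = 4 * 3^9 = 4 * 19683 = 78732.

78732


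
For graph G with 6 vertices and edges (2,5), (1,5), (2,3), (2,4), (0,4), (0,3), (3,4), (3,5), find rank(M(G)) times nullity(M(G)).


r(M) = |V| - c = 6 - 1 = 5.
nullity = |E| - r(M) = 8 - 5 = 3.
Product = 5 * 3 = 15.

15


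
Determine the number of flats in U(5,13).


Flats of U(5,13): every subset of size < 5 is a flat, plus E itself.
Count = (13 choose 0) + (13 choose 1) + (13 choose 2) + (13 choose 3) + (13 choose 4) + 1
     = 1 + 13 + 78 + 286 + 715 + 1
     = 1094.

1094


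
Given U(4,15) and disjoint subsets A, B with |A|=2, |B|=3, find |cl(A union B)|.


|A union B| = 2 + 3 = 5 (disjoint).
In U(4,15), cl(S) = S if |S| < 4, else cl(S) = E.
Since 5 >= 4, cl(A union B) = E.
|cl(A union B)| = 15.

15


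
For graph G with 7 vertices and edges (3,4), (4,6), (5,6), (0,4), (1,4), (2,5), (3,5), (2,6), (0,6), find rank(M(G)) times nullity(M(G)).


r(M) = |V| - c = 7 - 1 = 6.
nullity = |E| - r(M) = 9 - 6 = 3.
Product = 6 * 3 = 18.

18


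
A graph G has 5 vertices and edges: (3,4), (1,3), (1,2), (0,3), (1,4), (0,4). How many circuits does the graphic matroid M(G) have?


A circuit in a graphic matroid = edge set of a simple cycle.
G has 5 vertices and 6 edges.
Enumerating all minimal edge subsets forming cycles...
Total circuits found: 3.

3


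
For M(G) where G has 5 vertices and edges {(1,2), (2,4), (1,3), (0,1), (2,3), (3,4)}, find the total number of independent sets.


An independent set in a graphic matroid is an acyclic edge subset.
G has 5 vertices and 6 edges.
Enumerate all 2^6 = 64 subsets, checking for acyclicity.
Total independent sets = 48.

48


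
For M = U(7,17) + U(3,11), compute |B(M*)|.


(M1+M2)* = M1* + M2*.
M1* = U(10,17), bases: C(17,10) = 19448.
M2* = U(8,11), bases: C(11,8) = 165.
|B(M*)| = 19448 * 165 = 3208920.

3208920


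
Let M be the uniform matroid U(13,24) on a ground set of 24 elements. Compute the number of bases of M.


Bases of U(13,24) are all 13-element subsets of the 24-element ground set.
Number of bases = C(24,13).
C(24,13) = 24! / (13! * 11!) = 2496144.

2496144


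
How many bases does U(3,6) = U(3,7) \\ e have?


Deleting e from U(3,7) gives U(3,6) since n > r.
Bases of U(3,6) = (6 choose 3) = 20.

20


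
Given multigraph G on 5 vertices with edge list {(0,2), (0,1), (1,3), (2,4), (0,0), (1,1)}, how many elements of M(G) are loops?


In a graphic matroid, a loop is a self-loop edge (u,u) with rank 0.
Examining all 6 edges for self-loops...
Self-loops found: (0,0), (1,1)
Number of loops = 2.

2


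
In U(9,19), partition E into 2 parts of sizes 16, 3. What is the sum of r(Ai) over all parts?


r(Ai) = min(|Ai|, 9) for each part.
Sum = min(16,9) + min(3,9)
    = 9 + 3
    = 12.

12


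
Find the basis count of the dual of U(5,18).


The dual of U(r,n) is U(n-r, n) = U(13,18).
Bases of U(13,18) are all (13)-element subsets.
|B(M*)| = C(18,13) = 18! / (13! * 5!) = 8568.

8568


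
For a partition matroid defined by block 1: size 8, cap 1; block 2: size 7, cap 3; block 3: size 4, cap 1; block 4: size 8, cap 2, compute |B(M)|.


A basis picks exactly ci elements from block i.
Number of bases = product of C(|Si|, ci).
= C(8,1) * C(7,3) * C(4,1) * C(8,2)
= 8 * 35 * 4 * 28
= 31360.

31360


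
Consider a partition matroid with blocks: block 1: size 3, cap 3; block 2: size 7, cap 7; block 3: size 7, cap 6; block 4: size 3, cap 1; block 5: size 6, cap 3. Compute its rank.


Rank of a partition matroid = sum of min(|Si|, ci) for each block.
= min(3,3) + min(7,7) + min(7,6) + min(3,1) + min(6,3)
= 3 + 7 + 6 + 1 + 3
= 20.

20


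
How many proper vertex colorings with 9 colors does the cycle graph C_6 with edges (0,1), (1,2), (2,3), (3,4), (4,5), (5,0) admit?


P(C_6, k) = (k-1)^6 + (-1)^6*(k-1).
P(9) = (8)^6 + 8
= 262144 + 8 = 262152.

262152


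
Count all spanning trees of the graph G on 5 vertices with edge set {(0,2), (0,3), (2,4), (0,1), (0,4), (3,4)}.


By Kirchhoff's matrix tree theorem, the number of spanning trees equals
the determinant of any cofactor of the Laplacian matrix L.
G has 5 vertices and 6 edges.
Computing the (4 x 4) cofactor determinant gives 8.

8


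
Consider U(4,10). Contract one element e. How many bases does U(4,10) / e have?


Contracting e from U(4,10) gives U(3,9).
Bases of U(3,9) = C(9,3) = 9! / (3! * 6!) = 84.

84


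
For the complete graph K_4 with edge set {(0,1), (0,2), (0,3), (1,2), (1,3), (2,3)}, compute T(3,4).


T(K_4; x,y) = x^3 + 3x^2 + 4xy + 2x + y^3 + 3y^2 + 2y.
Substituting x=3, y=4:
= 27 + 27 + 48 + 6 + 64 + 48 + 8
= 228.

228


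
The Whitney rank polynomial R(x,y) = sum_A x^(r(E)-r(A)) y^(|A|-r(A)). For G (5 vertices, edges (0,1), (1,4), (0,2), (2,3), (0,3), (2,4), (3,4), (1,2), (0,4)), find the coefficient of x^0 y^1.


R(x,y) = sum over A in 2^E of x^(r(E)-r(A)) * y^(|A|-r(A)).
G has 5 vertices, 9 edges. r(E) = 4.
Enumerate all 2^9 = 512 subsets.
Count subsets with r(E)-r(A)=0 and |A|-r(A)=1: 111.

111


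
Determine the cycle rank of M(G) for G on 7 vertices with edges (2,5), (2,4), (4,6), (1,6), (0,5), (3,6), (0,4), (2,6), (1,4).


Cycle rank (nullity) = |E| - r(M) = |E| - (|V| - c).
|E| = 9, |V| = 7, c = 1.
Nullity = 9 - (7 - 1) = 9 - 6 = 3.

3


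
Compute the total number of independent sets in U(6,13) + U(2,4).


For a direct sum, |I(M1+M2)| = |I(M1)| * |I(M2)|.
|I(U(6,13))| = sum C(13,k) for k=0..6 = 4096.
|I(U(2,4))| = sum C(4,k) for k=0..2 = 11.
Total = 4096 * 11 = 45056.

45056


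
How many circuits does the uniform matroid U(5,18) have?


In U(5,18), circuits are the (6)-element subsets.
Any set of 6 elements is dependent, and removing any one element gives
an independent set of size 5, so it is a minimal dependent set.
Number of circuits = C(18,6) = 18! / (6! * 12!) = 18564.

18564


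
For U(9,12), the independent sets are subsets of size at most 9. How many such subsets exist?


Independent sets of U(9,12) are all subsets of size <= 9.
Count = (12 choose 0) + (12 choose 1) + (12 choose 2) + (12 choose 3) + (12 choose 4) + (12 choose 5) + (12 choose 6) + (12 choose 7) + (12 choose 8) + (12 choose 9)
     = 1 + 12 + 66 + 220 + 495 + 792 + 924 + 792 + 495 + 220
     = 4017.

4017


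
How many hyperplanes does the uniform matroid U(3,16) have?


Hyperplanes of U(3,16) are flats of rank 2.
In a uniform matroid, these are exactly the (2)-element subsets.
Count = (16 choose 2) = 120.

120


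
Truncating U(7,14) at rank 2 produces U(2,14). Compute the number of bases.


Truncating U(7,14) to rank 2 gives U(2,14).
Bases of U(2,14) are all 2-element subsets of 14 elements.
Number of bases = C(14,2) = 14! / (2! * 12!) = 91.

91


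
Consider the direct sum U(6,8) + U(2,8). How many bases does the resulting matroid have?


Bases of a direct sum M1 + M2: |B| = |B(M1)| * |B(M2)|.
|B(U(6,8))| = C(8,6) = 28.
|B(U(2,8))| = C(8,2) = 28.
Total bases = 28 * 28 = 784.

784


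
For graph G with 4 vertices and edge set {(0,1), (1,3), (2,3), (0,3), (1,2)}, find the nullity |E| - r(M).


Cycle rank (nullity) = |E| - r(M) = |E| - (|V| - c).
|E| = 5, |V| = 4, c = 1.
Nullity = 5 - (4 - 1) = 5 - 3 = 2.

2


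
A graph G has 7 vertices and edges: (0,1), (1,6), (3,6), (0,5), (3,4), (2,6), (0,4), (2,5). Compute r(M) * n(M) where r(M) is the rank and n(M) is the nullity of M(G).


r(M) = |V| - c = 7 - 1 = 6.
nullity = |E| - r(M) = 8 - 6 = 2.
Product = 6 * 2 = 12.

12


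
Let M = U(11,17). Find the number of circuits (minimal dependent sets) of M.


In U(11,17), circuits are the (12)-element subsets.
Any set of 12 elements is dependent, and removing any one element gives
an independent set of size 11, so it is a minimal dependent set.
Number of circuits = C(17,12) = 17! / (12! * 5!) = 6188.

6188


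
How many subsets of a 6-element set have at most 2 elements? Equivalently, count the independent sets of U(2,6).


Independent sets of U(2,6) are all subsets of size <= 2.
Count = (6 choose 0) + (6 choose 1) + (6 choose 2)
     = 1 + 6 + 15
     = 22.

22


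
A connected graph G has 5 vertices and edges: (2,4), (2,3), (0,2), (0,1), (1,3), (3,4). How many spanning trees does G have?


By Kirchhoff's matrix tree theorem, the number of spanning trees equals
the determinant of any cofactor of the Laplacian matrix L.
G has 5 vertices and 6 edges.
Computing the (4 x 4) cofactor determinant gives 11.

11


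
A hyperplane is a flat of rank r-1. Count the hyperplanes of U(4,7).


Hyperplanes of U(4,7) are flats of rank 3.
In a uniform matroid, these are exactly the (3)-element subsets.
Count = (7 choose 3) = 35.

35


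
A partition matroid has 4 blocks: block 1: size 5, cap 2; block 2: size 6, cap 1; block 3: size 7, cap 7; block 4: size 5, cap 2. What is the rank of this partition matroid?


Rank of a partition matroid = sum of min(|Si|, ci) for each block.
= min(5,2) + min(6,1) + min(7,7) + min(5,2)
= 2 + 1 + 7 + 2
= 12.

12


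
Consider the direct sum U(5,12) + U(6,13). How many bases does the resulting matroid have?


Bases of a direct sum M1 + M2: |B| = |B(M1)| * |B(M2)|.
|B(U(5,12))| = C(12,5) = 792.
|B(U(6,13))| = C(13,6) = 1716.
Total bases = 792 * 1716 = 1359072.

1359072


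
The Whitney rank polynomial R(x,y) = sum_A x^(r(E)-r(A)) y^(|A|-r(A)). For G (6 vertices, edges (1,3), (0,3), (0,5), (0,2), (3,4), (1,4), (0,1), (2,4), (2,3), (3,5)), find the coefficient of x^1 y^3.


R(x,y) = sum over A in 2^E of x^(r(E)-r(A)) * y^(|A|-r(A)).
G has 6 vertices, 10 edges. r(E) = 5.
Enumerate all 2^10 = 1024 subsets.
Count subsets with r(E)-r(A)=1 and |A|-r(A)=3: 11.

11


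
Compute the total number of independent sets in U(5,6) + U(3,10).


For a direct sum, |I(M1+M2)| = |I(M1)| * |I(M2)|.
|I(U(5,6))| = sum C(6,k) for k=0..5 = 63.
|I(U(3,10))| = sum C(10,k) for k=0..3 = 176.
Total = 63 * 176 = 11088.

11088


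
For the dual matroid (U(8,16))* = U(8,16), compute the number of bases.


The dual of U(r,n) is U(n-r, n) = U(8,16).
Bases of U(8,16) are all (8)-element subsets.
|B(M*)| = (16 choose 8) = 12870.

12870


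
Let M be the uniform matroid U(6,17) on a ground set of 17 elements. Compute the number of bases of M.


Bases of U(6,17) are all 6-element subsets of the 17-element ground set.
Number of bases = C(17,6).
C(17,6) = 17! / (6! * 11!) = 12376.

12376


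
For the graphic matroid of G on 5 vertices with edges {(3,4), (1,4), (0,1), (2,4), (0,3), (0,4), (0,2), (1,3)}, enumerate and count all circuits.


A circuit in a graphic matroid = edge set of a simple cycle.
G has 5 vertices and 8 edges.
Enumerating all minimal edge subsets forming cycles...
Total circuits found: 12.

12


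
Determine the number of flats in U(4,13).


Flats of U(4,13): every subset of size < 4 is a flat, plus E itself.
Count = C(13,0) + C(13,1) + C(13,2) + C(13,3) + 1
     = 1 + 13 + 78 + 286 + 1
     = 379.

379


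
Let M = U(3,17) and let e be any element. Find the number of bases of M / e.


Contracting e from U(3,17) gives U(2,16).
Bases of U(2,16) = C(16,2) = (16 * 15) / (1 * 2) = 120.

120


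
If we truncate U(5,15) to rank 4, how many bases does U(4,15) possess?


Truncating U(5,15) to rank 4 gives U(4,15).
Bases of U(4,15) are all 4-element subsets of 15 elements.
Number of bases = (15 choose 4) = 1365.

1365


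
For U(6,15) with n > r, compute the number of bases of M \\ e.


Deleting e from U(6,15) gives U(6,14) since n > r.
Bases of U(6,14) = (14 choose 6) = 3003.

3003


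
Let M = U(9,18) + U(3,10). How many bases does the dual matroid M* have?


(M1+M2)* = M1* + M2*.
M1* = U(9,18), bases: C(18,9) = 48620.
M2* = U(7,10), bases: C(10,7) = 120.
|B(M*)| = 48620 * 120 = 5834400.

5834400


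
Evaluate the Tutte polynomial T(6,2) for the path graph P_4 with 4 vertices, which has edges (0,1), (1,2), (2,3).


A path on 4 vertices is a tree with 3 edges.
T(x,y) = x^(3) for any tree.
T(6,2) = 6^3 = 216.

216


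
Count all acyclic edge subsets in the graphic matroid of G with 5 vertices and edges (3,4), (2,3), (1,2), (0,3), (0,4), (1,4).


An independent set in a graphic matroid is an acyclic edge subset.
G has 5 vertices and 6 edges.
Enumerate all 2^6 = 64 subsets, checking for acyclicity.
Total independent sets = 52.

52


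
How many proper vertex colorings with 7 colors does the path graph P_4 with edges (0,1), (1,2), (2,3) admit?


P(P_4, k) = k * (k-1)^(3).
P(7) = 7 * 6^3 = 7 * 216 = 1512.

1512


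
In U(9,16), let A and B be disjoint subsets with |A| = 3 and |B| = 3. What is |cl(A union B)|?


|A union B| = 3 + 3 = 6 (disjoint).
In U(9,16), cl(S) = S if |S| < 9, else cl(S) = E.
Since 6 < 9, cl(A union B) = A union B.
|cl(A union B)| = 6.

6


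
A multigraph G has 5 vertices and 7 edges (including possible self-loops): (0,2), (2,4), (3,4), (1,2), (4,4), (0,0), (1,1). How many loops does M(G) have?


In a graphic matroid, a loop is a self-loop edge (u,u) with rank 0.
Examining all 7 edges for self-loops...
Self-loops found: (4,4), (0,0), (1,1)
Number of loops = 3.

3


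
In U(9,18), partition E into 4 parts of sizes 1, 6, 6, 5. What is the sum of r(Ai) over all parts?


r(Ai) = min(|Ai|, 9) for each part.
Sum = min(1,9) + min(6,9) + min(6,9) + min(5,9)
    = 1 + 6 + 6 + 5
    = 18.

18


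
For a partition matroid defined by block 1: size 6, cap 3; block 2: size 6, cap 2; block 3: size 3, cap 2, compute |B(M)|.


A basis picks exactly ci elements from block i.
Number of bases = product of C(|Si|, ci).
= C(6,3) * C(6,2) * C(3,2)
= 20 * 15 * 3
= 900.

900


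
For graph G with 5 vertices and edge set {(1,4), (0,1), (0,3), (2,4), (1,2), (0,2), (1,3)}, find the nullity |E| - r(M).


Cycle rank (nullity) = |E| - r(M) = |E| - (|V| - c).
|E| = 7, |V| = 5, c = 1.
Nullity = 7 - (5 - 1) = 7 - 4 = 3.

3


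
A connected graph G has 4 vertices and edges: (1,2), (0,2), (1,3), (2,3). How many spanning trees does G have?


By Kirchhoff's matrix tree theorem, the number of spanning trees equals
the determinant of any cofactor of the Laplacian matrix L.
G has 4 vertices and 4 edges.
Computing the (3 x 3) cofactor determinant gives 3.

3


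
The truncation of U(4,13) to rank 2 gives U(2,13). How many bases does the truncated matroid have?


Truncating U(4,13) to rank 2 gives U(2,13).
Bases of U(2,13) are all 2-element subsets of 13 elements.
Number of bases = C(13,2) = (13 * 12) / (1 * 2) = 78.

78


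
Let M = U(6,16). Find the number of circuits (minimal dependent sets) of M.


In U(6,16), circuits are the (7)-element subsets.
Any set of 7 elements is dependent, and removing any one element gives
an independent set of size 6, so it is a minimal dependent set.
Number of circuits = C(16,7) = 11440.

11440


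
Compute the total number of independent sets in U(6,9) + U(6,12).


For a direct sum, |I(M1+M2)| = |I(M1)| * |I(M2)|.
|I(U(6,9))| = sum C(9,k) for k=0..6 = 466.
|I(U(6,12))| = sum C(12,k) for k=0..6 = 2510.
Total = 466 * 2510 = 1169660.

1169660


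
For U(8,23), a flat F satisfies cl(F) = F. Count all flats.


Flats of U(8,23): every subset of size < 8 is a flat, plus E itself.
Count = (23 choose 0) + (23 choose 1) + (23 choose 2) + (23 choose 3) + (23 choose 4) + (23 choose 5) + (23 choose 6) + (23 choose 7) + 1
     = 1 + 23 + 253 + 1771 + 8855 + 33649 + 100947 + 245157 + 1
     = 390657.

390657


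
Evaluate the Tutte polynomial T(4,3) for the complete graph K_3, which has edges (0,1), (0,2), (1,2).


T(K_3; x,y) = x^2 + x + y.
T(4,3) = 16 + 4 + 3 = 23.

23


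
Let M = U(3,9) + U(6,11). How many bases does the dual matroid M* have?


(M1+M2)* = M1* + M2*.
M1* = U(6,9), bases: C(9,6) = 84.
M2* = U(5,11), bases: C(11,5) = 462.
|B(M*)| = 84 * 462 = 38808.

38808


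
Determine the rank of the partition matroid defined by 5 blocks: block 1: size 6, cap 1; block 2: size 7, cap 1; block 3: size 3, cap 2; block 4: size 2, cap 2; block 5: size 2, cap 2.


Rank of a partition matroid = sum of min(|Si|, ci) for each block.
= min(6,1) + min(7,1) + min(3,2) + min(2,2) + min(2,2)
= 1 + 1 + 2 + 2 + 2
= 8.

8


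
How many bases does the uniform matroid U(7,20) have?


Bases of U(7,20) are all 7-element subsets of the 20-element ground set.
Number of bases = C(20,7).
C(20,7) = 77520.

77520


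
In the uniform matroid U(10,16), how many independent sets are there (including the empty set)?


Independent sets of U(10,16) are all subsets of size <= 10.
Count = (16 choose 0) + (16 choose 1) + (16 choose 2) + (16 choose 3) + (16 choose 4) + (16 choose 5) + (16 choose 6) + (16 choose 7) + (16 choose 8) + (16 choose 9) + (16 choose 10)
     = 1 + 16 + 120 + 560 + 1820 + 4368 + 8008 + 11440 + 12870 + 11440 + 8008
     = 58651.

58651


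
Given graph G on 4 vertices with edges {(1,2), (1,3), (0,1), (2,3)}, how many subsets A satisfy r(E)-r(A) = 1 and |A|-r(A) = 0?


R(x,y) = sum over A in 2^E of x^(r(E)-r(A)) * y^(|A|-r(A)).
G has 4 vertices, 4 edges. r(E) = 3.
Enumerate all 2^4 = 16 subsets.
Count subsets with r(E)-r(A)=1 and |A|-r(A)=0: 6.

6


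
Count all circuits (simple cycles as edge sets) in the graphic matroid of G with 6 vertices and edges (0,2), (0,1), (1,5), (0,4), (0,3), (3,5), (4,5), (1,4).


A circuit in a graphic matroid = edge set of a simple cycle.
G has 6 vertices and 8 edges.
Enumerating all minimal edge subsets forming cycles...
Total circuits found: 7.

7


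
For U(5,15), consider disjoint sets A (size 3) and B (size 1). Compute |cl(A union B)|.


|A union B| = 3 + 1 = 4 (disjoint).
In U(5,15), cl(S) = S if |S| < 5, else cl(S) = E.
Since 4 < 5, cl(A union B) = A union B.
|cl(A union B)| = 4.

4


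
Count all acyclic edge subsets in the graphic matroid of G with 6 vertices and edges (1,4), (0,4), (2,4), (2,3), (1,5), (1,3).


An independent set in a graphic matroid is an acyclic edge subset.
G has 6 vertices and 6 edges.
Enumerate all 2^6 = 64 subsets, checking for acyclicity.
Total independent sets = 60.

60


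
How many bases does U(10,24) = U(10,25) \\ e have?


Deleting e from U(10,25) gives U(10,24) since n > r.
Bases of U(10,24) = C(24,10) = 24! / (10! * 14!) = 1961256.

1961256


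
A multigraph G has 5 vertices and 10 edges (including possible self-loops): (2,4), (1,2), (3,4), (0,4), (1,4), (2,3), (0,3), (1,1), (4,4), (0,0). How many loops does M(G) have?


In a graphic matroid, a loop is a self-loop edge (u,u) with rank 0.
Examining all 10 edges for self-loops...
Self-loops found: (1,1), (4,4), (0,0)
Number of loops = 3.

3


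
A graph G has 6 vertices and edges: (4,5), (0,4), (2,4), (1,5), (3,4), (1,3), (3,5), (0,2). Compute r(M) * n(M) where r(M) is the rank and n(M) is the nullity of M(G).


r(M) = |V| - c = 6 - 1 = 5.
nullity = |E| - r(M) = 8 - 5 = 3.
Product = 5 * 3 = 15.

15


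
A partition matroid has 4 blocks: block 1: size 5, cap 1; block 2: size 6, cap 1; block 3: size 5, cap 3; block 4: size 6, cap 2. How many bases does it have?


A basis picks exactly ci elements from block i.
Number of bases = product of C(|Si|, ci).
= C(5,1) * C(6,1) * C(5,3) * C(6,2)
= 5 * 6 * 10 * 15
= 4500.

4500


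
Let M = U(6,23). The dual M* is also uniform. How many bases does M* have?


The dual of U(r,n) is U(n-r, n) = U(17,23).
Bases of U(17,23) are all (17)-element subsets.
|B(M*)| = C(23,17) = 100947.

100947


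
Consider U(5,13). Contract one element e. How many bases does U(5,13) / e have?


Contracting e from U(5,13) gives U(4,12).
Bases of U(4,12) = C(12,4) = (12 * 11 * 10 * 9) / (1 * 2 * 3 * 4) = 495.

495


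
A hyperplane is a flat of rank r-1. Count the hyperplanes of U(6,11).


Hyperplanes of U(6,11) are flats of rank 5.
In a uniform matroid, these are exactly the (5)-element subsets.
Count = (11 choose 5) = 462.

462


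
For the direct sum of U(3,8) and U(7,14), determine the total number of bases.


Bases of a direct sum M1 + M2: |B| = |B(M1)| * |B(M2)|.
|B(U(3,8))| = C(8,3) = 56.
|B(U(7,14))| = C(14,7) = 3432.
Total bases = 56 * 3432 = 192192.

192192


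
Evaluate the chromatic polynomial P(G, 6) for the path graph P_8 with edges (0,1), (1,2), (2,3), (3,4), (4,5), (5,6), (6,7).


P(P_8, k) = k * (k-1)^(7).
P(6) = 6 * 5^7 = 6 * 78125 = 468750.

468750


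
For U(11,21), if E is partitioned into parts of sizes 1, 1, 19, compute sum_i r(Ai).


r(Ai) = min(|Ai|, 11) for each part.
Sum = min(1,11) + min(1,11) + min(19,11)
    = 1 + 1 + 11
    = 13.

13


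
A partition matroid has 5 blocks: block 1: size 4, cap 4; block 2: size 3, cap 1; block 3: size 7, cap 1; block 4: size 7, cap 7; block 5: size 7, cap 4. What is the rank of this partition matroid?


Rank of a partition matroid = sum of min(|Si|, ci) for each block.
= min(4,4) + min(3,1) + min(7,1) + min(7,7) + min(7,4)
= 4 + 1 + 1 + 7 + 4
= 17.

17


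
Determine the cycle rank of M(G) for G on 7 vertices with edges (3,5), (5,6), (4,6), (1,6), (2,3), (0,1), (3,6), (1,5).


Cycle rank (nullity) = |E| - r(M) = |E| - (|V| - c).
|E| = 8, |V| = 7, c = 1.
Nullity = 8 - (7 - 1) = 8 - 6 = 2.

2


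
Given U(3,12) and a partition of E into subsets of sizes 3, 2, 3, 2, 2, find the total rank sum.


r(Ai) = min(|Ai|, 3) for each part.
Sum = min(3,3) + min(2,3) + min(3,3) + min(2,3) + min(2,3)
    = 3 + 2 + 3 + 2 + 2
    = 12.

12


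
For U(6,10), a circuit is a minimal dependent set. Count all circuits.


In U(6,10), circuits are the (7)-element subsets.
Any set of 7 elements is dependent, and removing any one element gives
an independent set of size 6, so it is a minimal dependent set.
Number of circuits = (10 choose 7) = 120.

120


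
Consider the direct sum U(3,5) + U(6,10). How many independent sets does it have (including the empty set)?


For a direct sum, |I(M1+M2)| = |I(M1)| * |I(M2)|.
|I(U(3,5))| = sum C(5,k) for k=0..3 = 26.
|I(U(6,10))| = sum C(10,k) for k=0..6 = 848.
Total = 26 * 848 = 22048.

22048


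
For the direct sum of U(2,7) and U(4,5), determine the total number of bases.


Bases of a direct sum M1 + M2: |B| = |B(M1)| * |B(M2)|.
|B(U(2,7))| = C(7,2) = 21.
|B(U(4,5))| = C(5,4) = 5.
Total bases = 21 * 5 = 105.

105


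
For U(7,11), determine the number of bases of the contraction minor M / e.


Contracting e from U(7,11) gives U(6,10).
Bases of U(6,10) = C(10,6) = 10! / (6! * 4!) = 210.

210


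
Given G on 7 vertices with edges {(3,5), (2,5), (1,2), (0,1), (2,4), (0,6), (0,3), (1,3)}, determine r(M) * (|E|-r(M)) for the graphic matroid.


r(M) = |V| - c = 7 - 1 = 6.
nullity = |E| - r(M) = 8 - 6 = 2.
Product = 6 * 2 = 12.

12


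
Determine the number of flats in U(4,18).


Flats of U(4,18): every subset of size < 4 is a flat, plus E itself.
Count = (18 choose 0) + (18 choose 1) + (18 choose 2) + (18 choose 3) + 1
     = 1 + 18 + 153 + 816 + 1
     = 989.

989


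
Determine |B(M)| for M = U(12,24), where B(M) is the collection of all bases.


Bases of U(12,24) are all 12-element subsets of the 24-element ground set.
Number of bases = C(24,12).
C(24,12) = 24! / (12! * 12!) = 2704156.

2704156


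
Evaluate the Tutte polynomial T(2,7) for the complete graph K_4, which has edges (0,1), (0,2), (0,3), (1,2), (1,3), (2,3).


T(K_4; x,y) = x^3 + 3x^2 + 4xy + 2x + y^3 + 3y^2 + 2y.
Substituting x=2, y=7:
= 8 + 12 + 56 + 4 + 343 + 147 + 14
= 584.

584


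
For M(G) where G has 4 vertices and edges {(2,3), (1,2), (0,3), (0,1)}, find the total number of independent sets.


An independent set in a graphic matroid is an acyclic edge subset.
G has 4 vertices and 4 edges.
Enumerate all 2^4 = 16 subsets, checking for acyclicity.
Total independent sets = 15.

15


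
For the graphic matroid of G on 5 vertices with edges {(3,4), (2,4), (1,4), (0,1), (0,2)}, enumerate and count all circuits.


A circuit in a graphic matroid = edge set of a simple cycle.
G has 5 vertices and 5 edges.
Enumerating all minimal edge subsets forming cycles...
Total circuits found: 1.

1


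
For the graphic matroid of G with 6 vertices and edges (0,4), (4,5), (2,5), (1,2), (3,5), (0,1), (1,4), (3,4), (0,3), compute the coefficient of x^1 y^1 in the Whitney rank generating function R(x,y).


R(x,y) = sum over A in 2^E of x^(r(E)-r(A)) * y^(|A|-r(A)).
G has 6 vertices, 9 edges. r(E) = 5.
Enumerate all 2^9 = 512 subsets.
Count subsets with r(E)-r(A)=1 and |A|-r(A)=1: 58.

58


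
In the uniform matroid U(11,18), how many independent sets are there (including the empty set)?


Independent sets of U(11,18) are all subsets of size <= 11.
Count = (18 choose 0) + (18 choose 1) + (18 choose 2) + (18 choose 3) + (18 choose 4) + (18 choose 5) + (18 choose 6) + (18 choose 7) + (18 choose 8) + (18 choose 9) + (18 choose 10) + (18 choose 11)
     = 1 + 18 + 153 + 816 + 3060 + 8568 + 18564 + 31824 + 43758 + 48620 + 43758 + 31824
     = 230964.

230964


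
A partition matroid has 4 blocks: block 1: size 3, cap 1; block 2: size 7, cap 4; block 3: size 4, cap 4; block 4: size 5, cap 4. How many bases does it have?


A basis picks exactly ci elements from block i.
Number of bases = product of C(|Si|, ci).
= C(3,1) * C(7,4) * C(4,4) * C(5,4)
= 3 * 35 * 1 * 5
= 525.

525


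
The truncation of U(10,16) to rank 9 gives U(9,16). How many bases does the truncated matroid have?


Truncating U(10,16) to rank 9 gives U(9,16).
Bases of U(9,16) are all 9-element subsets of 16 elements.
Number of bases = (16 choose 9) = 11440.

11440


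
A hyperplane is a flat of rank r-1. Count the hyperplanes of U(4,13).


Hyperplanes of U(4,13) are flats of rank 3.
In a uniform matroid, these are exactly the (3)-element subsets.
Count = C(13,3) = 13! / (3! * 10!) = 286.

286


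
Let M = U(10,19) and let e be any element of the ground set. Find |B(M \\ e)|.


Deleting e from U(10,19) gives U(10,18) since n > r.
Bases of U(10,18) = (18 choose 10) = 43758.

43758


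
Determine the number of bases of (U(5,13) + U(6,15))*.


(M1+M2)* = M1* + M2*.
M1* = U(8,13), bases: C(13,8) = 1287.
M2* = U(9,15), bases: C(15,9) = 5005.
|B(M*)| = 1287 * 5005 = 6441435.

6441435
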